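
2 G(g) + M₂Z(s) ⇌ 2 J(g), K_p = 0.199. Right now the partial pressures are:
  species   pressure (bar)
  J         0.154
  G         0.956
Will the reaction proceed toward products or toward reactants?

(M₂Z is a pure solid — omitted from Q_p.)
Q_p = P(J)² / P(G)² = (0.154)² / (0.956)² = 0.0259
Q_p = 0.0259 < K_p = 0.199, so the forward reaction proceeds.

forward (toward products)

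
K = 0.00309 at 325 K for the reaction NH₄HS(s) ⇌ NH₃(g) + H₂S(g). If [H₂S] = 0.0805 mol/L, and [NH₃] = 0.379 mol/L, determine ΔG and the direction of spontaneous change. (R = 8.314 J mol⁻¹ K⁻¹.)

ΔG = 6.19 kJ/mol; the forward reaction is non-spontaneous

(NH₄HS is a pure solid — omitted from Q.)
Q = [NH₃]·[H₂S] = (0.379)·(0.0805) = 0.0305
ΔG = RT ln(Q/K) = (8.314 J mol⁻¹ K⁻¹)(325 K) × ln(0.0305/0.00309)
   = (2.702 kJ/mol)(2.290) = 6.19 kJ/mol
ΔG > 0, so the forward reaction is non-spontaneous (proceeds in reverse).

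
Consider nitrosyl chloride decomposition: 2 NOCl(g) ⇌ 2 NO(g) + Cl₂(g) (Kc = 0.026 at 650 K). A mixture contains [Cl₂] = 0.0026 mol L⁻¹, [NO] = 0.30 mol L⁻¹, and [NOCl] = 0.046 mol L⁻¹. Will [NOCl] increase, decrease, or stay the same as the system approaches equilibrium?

increase

Qc = [NO]²·[Cl₂] / [NOCl]² = (0.30)²·(0.0026) / (0.046)² = 0.11
Qc = 0.11 > Kc = 0.026: net reverse reaction.
NOCl is a reactant, so it increases.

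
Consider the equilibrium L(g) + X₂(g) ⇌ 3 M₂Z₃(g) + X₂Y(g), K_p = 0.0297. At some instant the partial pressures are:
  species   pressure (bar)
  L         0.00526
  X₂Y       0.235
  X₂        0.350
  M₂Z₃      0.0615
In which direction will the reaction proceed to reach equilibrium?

Q_p = P(M₂Z₃)³·P(X₂Y) / (P(L)·P(X₂)) = (0.0615)³·(0.235) / ((0.00526)·(0.350)) = 0.0297
Q_p = 0.0297 = K_p, so the system is already at equilibrium.

no net change (already at equilibrium)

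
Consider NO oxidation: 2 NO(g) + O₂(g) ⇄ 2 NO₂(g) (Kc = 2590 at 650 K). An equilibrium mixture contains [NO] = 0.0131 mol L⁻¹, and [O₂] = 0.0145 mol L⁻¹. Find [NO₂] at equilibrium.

[NO₂] = 0.0803 mol L⁻¹

At equilibrium, Kc = [NO₂]² / ([NO]²·[O₂]) = 2590.
([NO₂])² / ((0.0131)²·(0.0145)) = 2590
[NO₂]² = 0.00644 ⇒ [NO₂] = 0.0803 mol L⁻¹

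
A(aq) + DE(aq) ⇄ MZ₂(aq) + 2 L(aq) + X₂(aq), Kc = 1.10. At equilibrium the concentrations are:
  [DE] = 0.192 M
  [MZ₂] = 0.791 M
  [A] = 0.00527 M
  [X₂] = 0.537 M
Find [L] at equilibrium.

[L] = 0.0512 M

At equilibrium, Kc = [MZ₂]·[L]²·[X₂] / ([A]·[DE]) = 1.10.
(0.791)·([L])²·(0.537) / ((0.00527)·(0.192)) = 1.10
[L]² = 0.00262 ⇒ [L] = 0.0512 M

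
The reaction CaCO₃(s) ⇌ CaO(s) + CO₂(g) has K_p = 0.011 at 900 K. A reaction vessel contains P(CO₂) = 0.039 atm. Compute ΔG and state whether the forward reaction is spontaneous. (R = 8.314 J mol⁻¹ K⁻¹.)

ΔG = 9.47 kJ/mol; the forward reaction is non-spontaneous

(CaCO₃, CaO are pure solids — omitted from Q_p.)
Q_p = P(CO₂) = 0.0390
ΔG = RT ln(Q_p/K_p) = (8.314 J mol⁻¹ K⁻¹)(900 K) × ln(0.0390/0.011)
   = (7.483 kJ/mol)(1.266) = 9.47 kJ/mol
ΔG > 0, so the forward reaction is non-spontaneous (proceeds in reverse).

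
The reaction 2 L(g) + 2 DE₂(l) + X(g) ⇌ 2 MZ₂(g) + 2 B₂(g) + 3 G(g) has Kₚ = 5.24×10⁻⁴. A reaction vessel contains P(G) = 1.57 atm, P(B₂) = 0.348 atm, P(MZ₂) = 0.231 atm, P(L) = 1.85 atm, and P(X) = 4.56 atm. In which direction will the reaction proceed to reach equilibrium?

reverse (toward reactants)

(DE₂ is a pure liquid — omitted from Qₚ.)
Qₚ = P(MZ₂)²·P(B₂)²·P(G)³ / (P(L)²·P(X)) = (0.231)²·(0.348)²·(1.57)³ / ((1.85)²·(4.56)) = 0.00160
Qₚ = 0.00160 > Kₚ = 5.24×10⁻⁴, so the reverse reaction proceeds.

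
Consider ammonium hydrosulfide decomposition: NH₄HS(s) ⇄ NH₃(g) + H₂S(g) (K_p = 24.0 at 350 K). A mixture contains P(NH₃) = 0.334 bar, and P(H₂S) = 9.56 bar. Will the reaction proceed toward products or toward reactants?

(NH₄HS is a pure solid — omitted from Q_p.)
Q_p = P(NH₃)·P(H₂S) = (0.334)·(9.56) = 3.19
Q_p = 3.19 < K_p = 24.0, so the forward reaction proceeds.

forward (toward products)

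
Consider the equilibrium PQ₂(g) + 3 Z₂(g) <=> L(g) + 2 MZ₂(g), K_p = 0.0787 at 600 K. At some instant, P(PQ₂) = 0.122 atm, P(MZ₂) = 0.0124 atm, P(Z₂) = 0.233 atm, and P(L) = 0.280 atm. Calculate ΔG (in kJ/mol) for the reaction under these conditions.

Q_p = P(L)·P(MZ₂)² / (P(PQ₂)·P(Z₂)³) = (0.280)·(0.0124)² / ((0.122)·(0.233)³) = 0.0279
ΔG = RT ln(Q_p/K_p) = (8.314 J mol⁻¹ K⁻¹)(600 K) × ln(0.0279/0.0787)
   = (4.988 kJ/mol)(-1.037) = -5.17 kJ/mol
ΔG < 0, so the forward reaction is spontaneous (proceeds forward).

ΔG = -5.17 kJ/mol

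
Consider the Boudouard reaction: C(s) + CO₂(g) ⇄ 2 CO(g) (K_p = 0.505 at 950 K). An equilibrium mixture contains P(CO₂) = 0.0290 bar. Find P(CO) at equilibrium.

P(CO) = 0.121 bar

(C is a pure solid — omitted from K_p.)
At equilibrium, K_p = P(CO)² / P(CO₂) = 0.505.
(P(CO))² / (0.0290) = 0.505
P(CO)² = 0.0146 ⇒ P(CO) = 0.121 bar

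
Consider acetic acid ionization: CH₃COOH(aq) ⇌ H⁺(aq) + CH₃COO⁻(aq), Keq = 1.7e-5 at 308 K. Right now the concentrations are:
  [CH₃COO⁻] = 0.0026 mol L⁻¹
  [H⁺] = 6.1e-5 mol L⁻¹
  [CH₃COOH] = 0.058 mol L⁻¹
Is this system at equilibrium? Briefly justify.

Q = [H⁺]·[CH₃COO⁻] / [CH₃COOH] = (6.1e-5)·(0.0026) / (0.058) = 2.7e-6
Q = 2.7e-6 < Keq = 1.7e-5: net forward reaction.

no; Q < K, reaction proceeds forward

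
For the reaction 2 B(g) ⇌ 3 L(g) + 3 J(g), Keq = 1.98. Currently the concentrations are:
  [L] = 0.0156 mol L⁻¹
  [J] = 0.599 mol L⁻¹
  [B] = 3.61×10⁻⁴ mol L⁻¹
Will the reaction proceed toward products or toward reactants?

toward reactants

Q = [L]³·[J]³ / [B]² = (0.0156)³·(0.599)³ / (3.61×10⁻⁴)² = 6.26
Q = 6.26 > Keq = 1.98, so the reverse reaction proceeds.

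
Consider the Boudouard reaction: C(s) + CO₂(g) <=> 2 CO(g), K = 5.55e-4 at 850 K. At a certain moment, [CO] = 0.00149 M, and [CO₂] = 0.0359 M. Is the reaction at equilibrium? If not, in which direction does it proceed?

(C is a pure solid — omitted from Q.)
Q = [CO]² / [CO₂] = (0.00149)² / (0.0359) = 6.18e-5
Q = 6.18e-5 < K = 5.55e-4, so the forward reaction proceeds.

forward (toward products)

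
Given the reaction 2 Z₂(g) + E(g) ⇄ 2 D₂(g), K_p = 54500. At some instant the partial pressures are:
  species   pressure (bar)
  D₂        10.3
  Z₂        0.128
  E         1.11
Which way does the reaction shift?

forward (toward products)

Q_p = P(D₂)² / (P(Z₂)²·P(E)) = (10.3)² / ((0.128)²·(1.11)) = 5830
Q_p = 5830 < K_p = 54500, so the forward reaction proceeds.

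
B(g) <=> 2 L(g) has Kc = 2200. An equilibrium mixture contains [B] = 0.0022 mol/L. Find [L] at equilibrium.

[L] = 2.2 mol/L

At equilibrium, Kc = [L]² / [B] = 2200.
([L])² / (0.0022) = 2200
[L]² = 4.84 ⇒ [L] = 2.2 mol/L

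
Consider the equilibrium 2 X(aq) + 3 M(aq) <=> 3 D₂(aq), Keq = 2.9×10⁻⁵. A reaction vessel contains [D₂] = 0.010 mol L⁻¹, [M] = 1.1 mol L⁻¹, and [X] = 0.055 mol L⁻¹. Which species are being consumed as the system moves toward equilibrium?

D₂ (products)

Q = [D₂]³ / ([X]²·[M]³) = (0.010)³ / ((0.055)²·(1.1)³) = 2.5×10⁻⁴
Q = 2.5×10⁻⁴ > Keq = 2.9×10⁻⁵: net reverse reaction.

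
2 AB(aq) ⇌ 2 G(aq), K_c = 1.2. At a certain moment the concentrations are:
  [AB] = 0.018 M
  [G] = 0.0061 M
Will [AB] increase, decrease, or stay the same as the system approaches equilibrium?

decrease

Q_c = [G]² / [AB]² = (0.0061)² / (0.018)² = 0.11
Q_c = 0.11 < K_c = 1.2: net forward reaction.
AB is a reactant, so it decreases.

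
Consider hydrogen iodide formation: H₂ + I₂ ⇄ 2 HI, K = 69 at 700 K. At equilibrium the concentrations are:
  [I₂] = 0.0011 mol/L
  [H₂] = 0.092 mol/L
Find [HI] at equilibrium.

At equilibrium, K = [HI]² / ([H₂]·[I₂]) = 69.
([HI])² / ((0.092)·(0.0011)) = 69
[HI]² = 0.00698 ⇒ [HI] = 0.084 mol/L

[HI] = 0.084 mol/L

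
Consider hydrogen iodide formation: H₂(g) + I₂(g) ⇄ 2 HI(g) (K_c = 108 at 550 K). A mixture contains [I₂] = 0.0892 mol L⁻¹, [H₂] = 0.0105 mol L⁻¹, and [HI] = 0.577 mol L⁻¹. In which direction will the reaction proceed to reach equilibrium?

Q_c = [HI]² / ([H₂]·[I₂]) = (0.577)² / ((0.0105)·(0.0892)) = 355
Q_c = 355 > K_c = 108, so the reverse reaction proceeds.

toward reactants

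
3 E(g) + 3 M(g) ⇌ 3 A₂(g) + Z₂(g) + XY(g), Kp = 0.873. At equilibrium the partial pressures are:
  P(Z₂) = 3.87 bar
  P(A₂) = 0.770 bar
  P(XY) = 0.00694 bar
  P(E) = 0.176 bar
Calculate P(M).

At equilibrium, Kp = P(A₂)³·P(Z₂)·P(XY) / (P(E)³·P(M)³) = 0.873.
(0.770)³·(3.87)·(0.00694) / ((0.176)³·(P(M))³) = 0.873
P(M)³ = 2.58 ⇒ P(M) = 1.37 bar

P(M) = 1.37 bar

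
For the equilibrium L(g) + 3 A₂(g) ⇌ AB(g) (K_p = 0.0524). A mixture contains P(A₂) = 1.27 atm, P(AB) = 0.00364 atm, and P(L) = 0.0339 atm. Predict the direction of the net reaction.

Q_p = P(AB) / (P(L)·P(A₂)³) = (0.00364) / ((0.0339)·(1.27)³) = 0.0524
Q_p = 0.0524 = K_p, so the system is already at equilibrium.

no net change (already at equilibrium)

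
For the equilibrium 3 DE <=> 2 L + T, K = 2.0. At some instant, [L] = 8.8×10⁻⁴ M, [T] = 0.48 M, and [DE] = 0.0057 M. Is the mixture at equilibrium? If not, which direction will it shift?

yes, at equilibrium

Q = [L]²·[T] / [DE]³ = (8.8×10⁻⁴)²·(0.48) / (0.0057)³ = 2.0
Q = 2.0 = K; the system is at equilibrium.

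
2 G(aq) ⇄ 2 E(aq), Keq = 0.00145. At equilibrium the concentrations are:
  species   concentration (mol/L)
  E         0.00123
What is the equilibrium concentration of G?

[G] = 0.0323 mol/L

At equilibrium, Keq = [E]² / [G]² = 0.00145.
(0.00123)² / ([G])² = 0.00145
[G]² = 0.00104 ⇒ [G] = 0.0323 mol/L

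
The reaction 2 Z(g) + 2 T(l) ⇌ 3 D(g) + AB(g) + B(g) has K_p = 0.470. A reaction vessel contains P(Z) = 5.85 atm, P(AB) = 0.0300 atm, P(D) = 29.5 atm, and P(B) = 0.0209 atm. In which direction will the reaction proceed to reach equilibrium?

(T is a pure liquid — omitted from Q_p.)
Q_p = P(D)³·P(AB)·P(B) / P(Z)² = (29.5)³·(0.0300)·(0.0209) / (5.85)² = 0.470
Q_p = 0.470 = K_p, so the system is already at equilibrium.

at equilibrium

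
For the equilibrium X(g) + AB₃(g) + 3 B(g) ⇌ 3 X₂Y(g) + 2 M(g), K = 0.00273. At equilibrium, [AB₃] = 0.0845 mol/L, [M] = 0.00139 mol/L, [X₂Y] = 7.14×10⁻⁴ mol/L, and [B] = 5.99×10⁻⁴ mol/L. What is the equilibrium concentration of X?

[X] = 0.0142 mol/L

At equilibrium, K = [X₂Y]³·[M]² / ([X]·[AB₃]·[B]³) = 0.00273.
(7.14×10⁻⁴)³·(0.00139)² / (([X])·(0.0845)·(5.99×10⁻⁴)³) = 0.00273
[X] = 0.0142 mol/L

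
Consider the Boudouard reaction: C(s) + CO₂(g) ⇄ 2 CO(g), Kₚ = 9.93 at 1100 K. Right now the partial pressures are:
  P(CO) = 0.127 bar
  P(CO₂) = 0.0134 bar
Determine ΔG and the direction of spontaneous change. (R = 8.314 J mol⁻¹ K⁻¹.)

(C is a pure solid — omitted from Qₚ.)
Qₚ = P(CO)² / P(CO₂) = (0.127)² / (0.0134) = 1.20
ΔG = RT ln(Qₚ/Kₚ) = (8.314 J mol⁻¹ K⁻¹)(1100 K) × ln(1.20/9.93)
   = (9.145 kJ/mol)(-2.113) = -19.3 kJ/mol
ΔG < 0, so the forward reaction is spontaneous (proceeds forward).

ΔG = -19.3 kJ/mol; the forward reaction is spontaneous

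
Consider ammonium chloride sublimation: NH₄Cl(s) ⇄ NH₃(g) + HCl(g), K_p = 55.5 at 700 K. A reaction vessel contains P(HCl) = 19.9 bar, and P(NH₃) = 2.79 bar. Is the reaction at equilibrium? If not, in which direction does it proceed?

no net change (already at equilibrium)

(NH₄Cl is a pure solid — omitted from Q_p.)
Q_p = P(NH₃)·P(HCl) = (2.79)·(19.9) = 55.5
Q_p = 55.5 = K_p, so the system is already at equilibrium.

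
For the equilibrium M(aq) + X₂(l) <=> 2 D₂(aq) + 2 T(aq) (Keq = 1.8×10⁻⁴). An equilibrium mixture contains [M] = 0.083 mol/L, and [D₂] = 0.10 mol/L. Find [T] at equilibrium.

[T] = 0.039 mol/L

(X₂ is a pure liquid — omitted from Keq.)
At equilibrium, Keq = [D₂]²·[T]² / [M] = 1.8×10⁻⁴.
(0.10)²·([T])² / (0.083) = 1.8×10⁻⁴
[T]² = 0.00149 ⇒ [T] = 0.039 mol/L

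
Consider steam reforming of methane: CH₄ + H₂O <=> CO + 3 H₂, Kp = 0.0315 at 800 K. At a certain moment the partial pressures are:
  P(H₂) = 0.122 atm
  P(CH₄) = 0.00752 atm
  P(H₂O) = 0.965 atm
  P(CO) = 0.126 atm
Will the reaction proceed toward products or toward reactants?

no net change (already at equilibrium)

Qp = P(CO)·P(H₂)³ / (P(CH₄)·P(H₂O)) = (0.126)·(0.122)³ / ((0.00752)·(0.965)) = 0.0315
Qp = 0.0315 = Kp, so the system is already at equilibrium.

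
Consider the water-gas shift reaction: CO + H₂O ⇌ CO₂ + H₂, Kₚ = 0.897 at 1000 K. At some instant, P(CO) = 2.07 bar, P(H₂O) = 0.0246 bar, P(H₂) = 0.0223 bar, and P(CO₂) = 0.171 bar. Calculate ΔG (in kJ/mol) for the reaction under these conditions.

Qₚ = P(CO₂)·P(H₂) / (P(CO)·P(H₂O)) = (0.171)·(0.0223) / ((2.07)·(0.0246)) = 0.0749
ΔG = RT ln(Qₚ/Kₚ) = (8.314 J mol⁻¹ K⁻¹)(1000 K) × ln(0.0749/0.897)
   = (8.314 kJ/mol)(-2.483) = -20.6 kJ/mol
ΔG < 0, so the forward reaction is spontaneous (proceeds forward).

ΔG = -20.6 kJ/mol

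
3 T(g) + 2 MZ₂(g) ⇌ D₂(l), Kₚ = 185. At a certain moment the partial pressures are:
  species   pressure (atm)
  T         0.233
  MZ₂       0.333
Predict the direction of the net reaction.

(D₂ is a pure liquid — omitted from Qₚ.)
Qₚ = 1 / (P(T)³·P(MZ₂)²) = 1 / ((0.233)³·(0.333)²) = 713
Qₚ = 713 > Kₚ = 185, so the reverse reaction proceeds.

to the left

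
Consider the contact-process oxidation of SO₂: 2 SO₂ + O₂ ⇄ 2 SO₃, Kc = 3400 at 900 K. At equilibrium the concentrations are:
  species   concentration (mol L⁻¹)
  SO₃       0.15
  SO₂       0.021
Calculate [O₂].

At equilibrium, Kc = [SO₃]² / ([SO₂]²·[O₂]) = 3400.
(0.15)² / ((0.021)²·([O₂])) = 3400
[O₂] = 0.0150 = 0.015 mol L⁻¹

[O₂] = 0.015 mol L⁻¹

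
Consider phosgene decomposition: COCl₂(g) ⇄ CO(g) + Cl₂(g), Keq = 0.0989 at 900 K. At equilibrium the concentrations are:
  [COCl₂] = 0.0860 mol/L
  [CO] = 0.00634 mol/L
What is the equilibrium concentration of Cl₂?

At equilibrium, Keq = [CO]·[Cl₂] / [COCl₂] = 0.0989.
(0.00634)·([Cl₂]) / (0.0860) = 0.0989
[Cl₂] = 1.34 mol/L

[Cl₂] = 1.34 mol/L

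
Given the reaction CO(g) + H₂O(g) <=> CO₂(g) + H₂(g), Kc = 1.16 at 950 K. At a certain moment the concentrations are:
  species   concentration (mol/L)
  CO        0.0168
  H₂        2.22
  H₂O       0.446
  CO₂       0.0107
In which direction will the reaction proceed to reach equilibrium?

Qc = [CO₂]·[H₂] / ([CO]·[H₂O]) = (0.0107)·(2.22) / ((0.0168)·(0.446)) = 3.17
Qc = 3.17 > Kc = 1.16, so the reverse reaction proceeds.

toward reactants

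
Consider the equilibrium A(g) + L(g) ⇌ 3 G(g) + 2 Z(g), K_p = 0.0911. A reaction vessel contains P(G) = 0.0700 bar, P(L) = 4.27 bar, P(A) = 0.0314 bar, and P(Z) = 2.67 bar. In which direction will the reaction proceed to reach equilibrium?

forward (toward products)

Q_p = P(G)³·P(Z)² / (P(A)·P(L)) = (0.0700)³·(2.67)² / ((0.0314)·(4.27)) = 0.0182
Q_p = 0.0182 < K_p = 0.0911, so the forward reaction proceeds.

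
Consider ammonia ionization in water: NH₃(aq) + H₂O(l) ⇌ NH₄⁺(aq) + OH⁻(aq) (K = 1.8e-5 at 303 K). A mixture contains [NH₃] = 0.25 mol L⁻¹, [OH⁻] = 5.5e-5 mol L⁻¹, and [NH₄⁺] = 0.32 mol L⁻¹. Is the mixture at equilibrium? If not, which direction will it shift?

(H₂O is a pure liquid — omitted from Q.)
Q = [NH₄⁺]·[OH⁻] / [NH₃] = (0.32)·(5.5e-5) / (0.25) = 7.0e-5
Q = 7.0e-5 > K = 1.8e-5: net reverse reaction.

no; Q > K, reaction proceeds in reverse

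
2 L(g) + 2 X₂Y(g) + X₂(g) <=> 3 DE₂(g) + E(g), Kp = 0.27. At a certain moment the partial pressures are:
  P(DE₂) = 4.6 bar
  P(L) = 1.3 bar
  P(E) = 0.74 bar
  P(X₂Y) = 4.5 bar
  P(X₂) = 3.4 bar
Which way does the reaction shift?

in the reverse direction

Qp = P(DE₂)³·P(E) / (P(L)²·P(X₂Y)²·P(X₂)) = (4.6)³·(0.74) / ((1.3)²·(4.5)²·(3.4)) = 0.62
Qp = 0.62 > Kp = 0.27, so the reverse reaction proceeds.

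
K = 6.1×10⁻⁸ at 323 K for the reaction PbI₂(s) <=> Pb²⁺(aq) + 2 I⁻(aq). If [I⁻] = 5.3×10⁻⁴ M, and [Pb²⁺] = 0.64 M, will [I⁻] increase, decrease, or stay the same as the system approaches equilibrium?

(PbI₂ is a pure solid — omitted from Q.)
Q = [Pb²⁺]·[I⁻]² = (0.64)·(5.3×10⁻⁴)² = 1.8×10⁻⁷
Q = 1.8×10⁻⁷ > K = 6.1×10⁻⁸: net reverse reaction.
I⁻ is a product, so it decreases.

decrease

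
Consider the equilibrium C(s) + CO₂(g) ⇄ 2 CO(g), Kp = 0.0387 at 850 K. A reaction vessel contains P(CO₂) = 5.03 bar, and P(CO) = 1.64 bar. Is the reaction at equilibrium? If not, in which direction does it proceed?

toward reactants

(C is a pure solid — omitted from Qp.)
Qp = P(CO)² / P(CO₂) = (1.64)² / (5.03) = 0.535
Qp = 0.535 > Kp = 0.0387, so the reverse reaction proceeds.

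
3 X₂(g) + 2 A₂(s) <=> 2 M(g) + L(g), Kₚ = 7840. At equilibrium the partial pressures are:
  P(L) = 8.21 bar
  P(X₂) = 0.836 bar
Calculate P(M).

(A₂ is a pure solid — omitted from Kₚ.)
At equilibrium, Kₚ = P(M)²·P(L) / P(X₂)³ = 7840.
(P(M))²·(8.21) / (0.836)³ = 7840
P(M)² = 558 ⇒ P(M) = 23.6 bar

P(M) = 23.6 bar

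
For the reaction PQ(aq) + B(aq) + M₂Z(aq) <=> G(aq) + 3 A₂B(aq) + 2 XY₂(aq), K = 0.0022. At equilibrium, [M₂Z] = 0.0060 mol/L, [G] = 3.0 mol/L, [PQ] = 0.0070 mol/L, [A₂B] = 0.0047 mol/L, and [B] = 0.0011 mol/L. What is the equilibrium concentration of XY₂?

[XY₂] = 0.018 mol/L

At equilibrium, K = [G]·[A₂B]³·[XY₂]² / ([PQ]·[B]·[M₂Z]) = 0.0022.
(3.0)·(0.0047)³·([XY₂])² / ((0.0070)·(0.0011)·(0.0060)) = 0.0022
[XY₂]² = 3.26×10⁻⁴ ⇒ [XY₂] = 0.018 mol/L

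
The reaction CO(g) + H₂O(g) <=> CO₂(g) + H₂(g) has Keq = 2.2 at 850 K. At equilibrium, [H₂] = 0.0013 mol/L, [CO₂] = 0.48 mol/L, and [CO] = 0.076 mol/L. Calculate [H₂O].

At equilibrium, Keq = [CO₂]·[H₂] / ([CO]·[H₂O]) = 2.2.
(0.48)·(0.0013) / ((0.076)·([H₂O])) = 2.2
[H₂O] = 0.00373 = 0.0037 mol/L

[H₂O] = 0.0037 mol/L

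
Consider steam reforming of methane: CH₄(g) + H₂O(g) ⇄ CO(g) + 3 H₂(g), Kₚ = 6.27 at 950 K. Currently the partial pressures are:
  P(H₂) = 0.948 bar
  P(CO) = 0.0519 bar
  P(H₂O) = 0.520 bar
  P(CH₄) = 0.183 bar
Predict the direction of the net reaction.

Qₚ = P(CO)·P(H₂)³ / (P(CH₄)·P(H₂O)) = (0.0519)·(0.948)³ / ((0.183)·(0.520)) = 0.465
Qₚ = 0.465 < Kₚ = 6.27, so the forward reaction proceeds.

in the forward direction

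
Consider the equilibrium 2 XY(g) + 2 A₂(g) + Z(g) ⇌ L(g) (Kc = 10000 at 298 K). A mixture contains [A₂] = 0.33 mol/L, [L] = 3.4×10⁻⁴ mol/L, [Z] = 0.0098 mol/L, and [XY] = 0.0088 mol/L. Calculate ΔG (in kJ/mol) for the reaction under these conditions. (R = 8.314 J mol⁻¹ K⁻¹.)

Qc = [L] / ([XY]²·[A₂]²·[Z]) = (3.4×10⁻⁴) / ((0.0088)²·(0.33)²·(0.0098)) = 4110
ΔG = RT ln(Qc/Kc) = (8.314 J mol⁻¹ K⁻¹)(298 K) × ln(4110/10000)
   = (2.478 kJ/mol)(-0.8892) = -2.20 kJ/mol
ΔG < 0, so the forward reaction is spontaneous (proceeds forward).

ΔG = -2.20 kJ/mol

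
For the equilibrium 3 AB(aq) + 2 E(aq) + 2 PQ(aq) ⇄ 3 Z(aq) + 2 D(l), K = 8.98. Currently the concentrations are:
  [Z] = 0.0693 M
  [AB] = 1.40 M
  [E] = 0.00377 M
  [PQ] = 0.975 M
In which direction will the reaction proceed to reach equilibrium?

no net change (already at equilibrium)

(D is a pure liquid — omitted from Q.)
Q = [Z]³ / ([AB]³·[E]²·[PQ]²) = (0.0693)³ / ((1.40)³·(0.00377)²·(0.975)²) = 8.98
Q = 8.98 = K, so the system is already at equilibrium.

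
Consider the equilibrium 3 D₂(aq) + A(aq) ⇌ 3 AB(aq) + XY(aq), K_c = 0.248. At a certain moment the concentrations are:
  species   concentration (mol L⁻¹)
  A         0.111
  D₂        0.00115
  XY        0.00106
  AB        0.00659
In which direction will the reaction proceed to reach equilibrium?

Q_c = [AB]³·[XY] / ([D₂]³·[A]) = (0.00659)³·(0.00106) / ((0.00115)³·(0.111)) = 1.80
Q_c = 1.80 > K_c = 0.248, so the reverse reaction proceeds.

toward reactants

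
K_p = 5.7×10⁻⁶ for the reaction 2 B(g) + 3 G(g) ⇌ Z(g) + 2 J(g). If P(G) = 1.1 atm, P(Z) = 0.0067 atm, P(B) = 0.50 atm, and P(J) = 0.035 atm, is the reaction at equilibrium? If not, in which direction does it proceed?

toward reactants

Q_p = P(Z)·P(J)² / (P(B)²·P(G)³) = (0.0067)·(0.035)² / ((0.50)²·(1.1)³) = 2.5×10⁻⁵
Q_p = 2.5×10⁻⁵ > K_p = 5.7×10⁻⁶, so the reverse reaction proceeds.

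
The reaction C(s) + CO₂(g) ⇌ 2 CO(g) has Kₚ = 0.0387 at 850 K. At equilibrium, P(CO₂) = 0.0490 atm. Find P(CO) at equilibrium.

P(CO) = 0.0435 atm

(C is a pure solid — omitted from Kₚ.)
At equilibrium, Kₚ = P(CO)² / P(CO₂) = 0.0387.
(P(CO))² / (0.0490) = 0.0387
P(CO)² = 0.00190 ⇒ P(CO) = 0.0435 atm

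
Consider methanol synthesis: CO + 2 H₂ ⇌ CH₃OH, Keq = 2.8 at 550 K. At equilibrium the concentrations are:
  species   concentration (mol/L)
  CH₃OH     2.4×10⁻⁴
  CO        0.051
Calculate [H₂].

At equilibrium, Keq = [CH₃OH] / ([CO]·[H₂]²) = 2.8.
(2.4×10⁻⁴) / ((0.051)·([H₂])²) = 2.8
[H₂]² = 0.00168 ⇒ [H₂] = 0.041 mol/L

[H₂] = 0.041 mol/L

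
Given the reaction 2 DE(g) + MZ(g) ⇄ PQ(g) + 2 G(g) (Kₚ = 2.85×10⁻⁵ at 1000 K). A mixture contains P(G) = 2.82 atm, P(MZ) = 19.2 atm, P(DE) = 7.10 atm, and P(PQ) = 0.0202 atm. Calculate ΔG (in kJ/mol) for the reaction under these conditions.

ΔG = 14.6 kJ/mol

Qₚ = P(PQ)·P(G)² / (P(DE)²·P(MZ)) = (0.0202)·(2.82)² / ((7.10)²·(19.2)) = 1.66×10⁻⁴
ΔG = RT ln(Qₚ/Kₚ) = (8.314 J mol⁻¹ K⁻¹)(1000 K) × ln(1.66×10⁻⁴/2.85×10⁻⁵)
   = (8.314 kJ/mol)(1.762) = 14.6 kJ/mol
ΔG > 0, so the forward reaction is non-spontaneous (proceeds in reverse).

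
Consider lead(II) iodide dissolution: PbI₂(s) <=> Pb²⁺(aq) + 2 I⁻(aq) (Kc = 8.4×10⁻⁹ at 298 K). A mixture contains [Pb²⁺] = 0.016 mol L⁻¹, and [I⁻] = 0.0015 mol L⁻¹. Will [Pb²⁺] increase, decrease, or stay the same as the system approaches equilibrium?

(PbI₂ is a pure solid — omitted from Qc.)
Qc = [Pb²⁺]·[I⁻]² = (0.016)·(0.0015)² = 3.6×10⁻⁸
Qc = 3.6×10⁻⁸ > Kc = 8.4×10⁻⁹: net reverse reaction.
Pb²⁺ is a product, so it decreases.

decrease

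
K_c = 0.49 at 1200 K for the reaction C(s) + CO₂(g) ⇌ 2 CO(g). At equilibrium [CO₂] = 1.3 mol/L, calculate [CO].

[CO] = 0.80 mol/L

(C is a pure solid — omitted from K_c.)
At equilibrium, K_c = [CO]² / [CO₂] = 0.49.
([CO])² / (1.3) = 0.49
[CO]² = 0.637 ⇒ [CO] = 0.80 mol/L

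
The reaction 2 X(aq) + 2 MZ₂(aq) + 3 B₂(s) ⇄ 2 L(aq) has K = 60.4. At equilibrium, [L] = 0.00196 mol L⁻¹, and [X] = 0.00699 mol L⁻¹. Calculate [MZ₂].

(B₂ is a pure solid — omitted from K.)
At equilibrium, K = [L]² / ([X]²·[MZ₂]²) = 60.4.
(0.00196)² / ((0.00699)²·([MZ₂])²) = 60.4
[MZ₂]² = 0.00130 ⇒ [MZ₂] = 0.0361 mol L⁻¹

[MZ₂] = 0.0361 mol L⁻¹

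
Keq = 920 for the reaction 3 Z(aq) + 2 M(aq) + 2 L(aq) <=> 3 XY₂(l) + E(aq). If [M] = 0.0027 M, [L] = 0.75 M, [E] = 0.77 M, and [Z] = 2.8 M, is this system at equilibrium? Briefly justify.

(XY₂ is a pure liquid — omitted from Q.)
Q = [E] / ([Z]³·[M]²·[L]²) = (0.77) / ((2.8)³·(0.0027)²·(0.75)²) = 8600
Q = 8600 > Keq = 920: net reverse reaction.

no; Q > K, reaction proceeds in reverse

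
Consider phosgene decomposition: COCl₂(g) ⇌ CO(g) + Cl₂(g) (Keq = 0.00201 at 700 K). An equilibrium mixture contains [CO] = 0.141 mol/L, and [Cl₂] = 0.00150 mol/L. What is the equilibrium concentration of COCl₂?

[COCl₂] = 0.105 mol/L

At equilibrium, Keq = [CO]·[Cl₂] / [COCl₂] = 0.00201.
(0.141)·(0.00150) / ([COCl₂]) = 0.00201
[COCl₂] = 0.105 mol/L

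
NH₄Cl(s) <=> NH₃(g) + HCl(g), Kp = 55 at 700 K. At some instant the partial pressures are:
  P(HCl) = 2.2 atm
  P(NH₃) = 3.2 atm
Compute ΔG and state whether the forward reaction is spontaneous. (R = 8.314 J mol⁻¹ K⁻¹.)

(NH₄Cl is a pure solid — omitted from Qp.)
Qp = P(NH₃)·P(HCl) = (3.2)·(2.2) = 7.04
ΔG = RT ln(Qp/Kp) = (8.314 J mol⁻¹ K⁻¹)(700 K) × ln(7.04/55)
   = (5.820 kJ/mol)(-2.056) = -12.0 kJ/mol
ΔG < 0, so the forward reaction is spontaneous (proceeds forward).

ΔG = -12.0 kJ/mol; the forward reaction is spontaneous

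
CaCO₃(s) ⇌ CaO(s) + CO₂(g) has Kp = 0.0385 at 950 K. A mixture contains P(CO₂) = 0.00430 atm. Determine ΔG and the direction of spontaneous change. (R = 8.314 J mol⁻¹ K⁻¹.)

ΔG = -17.3 kJ/mol; the forward reaction is spontaneous

(CaCO₃, CaO are pure solids — omitted from Qp.)
Qp = P(CO₂) = 0.00430
ΔG = RT ln(Qp/Kp) = (8.314 J mol⁻¹ K⁻¹)(950 K) × ln(0.00430/0.0385)
   = (7.898 kJ/mol)(-2.192) = -17.3 kJ/mol
ΔG < 0, so the forward reaction is spontaneous (proceeds forward).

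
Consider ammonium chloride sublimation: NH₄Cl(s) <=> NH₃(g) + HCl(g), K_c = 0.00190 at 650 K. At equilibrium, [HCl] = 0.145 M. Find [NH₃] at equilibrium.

[NH₃] = 0.0131 M

(NH₄Cl is a pure solid — omitted from K_c.)
At equilibrium, K_c = [NH₃]·[HCl] = 0.00190.
([NH₃])·(0.145) = 0.00190
[NH₃] = 0.0131 M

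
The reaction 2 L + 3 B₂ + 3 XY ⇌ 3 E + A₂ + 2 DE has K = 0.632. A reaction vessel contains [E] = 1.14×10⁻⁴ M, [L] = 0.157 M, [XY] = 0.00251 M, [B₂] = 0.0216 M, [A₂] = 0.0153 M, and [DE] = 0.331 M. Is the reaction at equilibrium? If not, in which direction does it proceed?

Q = [E]³·[A₂]·[DE]² / ([L]²·[B₂]³·[XY]³) = (1.14×10⁻⁴)³·(0.0153)·(0.331)² / ((0.157)²·(0.0216)³·(0.00251)³) = 0.632
Q = 0.632 = K, so the system is already at equilibrium.

neither direction; the system is at equilibrium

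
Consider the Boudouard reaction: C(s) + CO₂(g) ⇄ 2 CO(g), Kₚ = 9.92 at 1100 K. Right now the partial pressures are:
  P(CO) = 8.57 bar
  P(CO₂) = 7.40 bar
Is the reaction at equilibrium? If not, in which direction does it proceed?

(C is a pure solid — omitted from Qₚ.)
Qₚ = P(CO)² / P(CO₂) = (8.57)² / (7.40) = 9.92
Qₚ = 9.92 = Kₚ, so the system is already at equilibrium.

at equilibrium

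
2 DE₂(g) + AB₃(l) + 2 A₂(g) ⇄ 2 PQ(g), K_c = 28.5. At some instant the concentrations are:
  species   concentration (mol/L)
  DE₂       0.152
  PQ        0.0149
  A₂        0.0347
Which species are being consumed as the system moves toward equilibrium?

(AB₃ is a pure liquid — omitted from Q_c.)
Q_c = [PQ]² / ([DE₂]²·[A₂]²) = (0.0149)² / ((0.152)²·(0.0347)²) = 7.98
Q_c = 7.98 < K_c = 28.5: net forward reaction.

DE₂, AB₃, A₂ (reactants)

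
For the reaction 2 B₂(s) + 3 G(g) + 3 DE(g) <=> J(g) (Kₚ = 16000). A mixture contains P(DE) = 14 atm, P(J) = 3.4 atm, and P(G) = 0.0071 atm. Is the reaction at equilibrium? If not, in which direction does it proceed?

in the forward direction

(B₂ is a pure solid — omitted from Qₚ.)
Qₚ = P(J) / (P(G)³·P(DE)³) = (3.4) / ((0.0071)³·(14)³) = 3500
Qₚ = 3500 < Kₚ = 16000, so the forward reaction proceeds.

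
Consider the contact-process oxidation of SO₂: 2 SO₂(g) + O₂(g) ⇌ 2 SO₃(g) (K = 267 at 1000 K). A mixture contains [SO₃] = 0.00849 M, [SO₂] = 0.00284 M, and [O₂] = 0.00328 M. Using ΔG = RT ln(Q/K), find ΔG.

ΔG = 19.3 kJ/mol

Q = [SO₃]² / ([SO₂]²·[O₂]) = (0.00849)² / ((0.00284)²·(0.00328)) = 2720
ΔG = RT ln(Q/K) = (8.314 J mol⁻¹ K⁻¹)(1000 K) × ln(2720/267)
   = (8.314 kJ/mol)(2.321) = 19.3 kJ/mol
ΔG > 0, so the forward reaction is non-spontaneous (proceeds in reverse).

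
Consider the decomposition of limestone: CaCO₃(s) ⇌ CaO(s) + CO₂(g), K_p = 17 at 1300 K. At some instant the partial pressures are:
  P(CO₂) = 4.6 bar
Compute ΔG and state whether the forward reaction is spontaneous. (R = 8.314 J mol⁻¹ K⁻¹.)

ΔG = -14.1 kJ/mol; the forward reaction is spontaneous

(CaCO₃, CaO are pure solids — omitted from Q_p.)
Q_p = P(CO₂) = 4.60
ΔG = RT ln(Q_p/K_p) = (8.314 J mol⁻¹ K⁻¹)(1300 K) × ln(4.60/17)
   = (10.81 kJ/mol)(-1.307) = -14.1 kJ/mol
ΔG < 0, so the forward reaction is spontaneous (proceeds forward).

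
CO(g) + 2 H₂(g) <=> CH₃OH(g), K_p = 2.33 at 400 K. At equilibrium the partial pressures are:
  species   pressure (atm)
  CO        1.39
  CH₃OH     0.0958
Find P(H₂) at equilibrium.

P(H₂) = 0.172 atm

At equilibrium, K_p = P(CH₃OH) / (P(CO)·P(H₂)²) = 2.33.
(0.0958) / ((1.39)·(P(H₂))²) = 2.33
P(H₂)² = 0.0296 ⇒ P(H₂) = 0.172 atm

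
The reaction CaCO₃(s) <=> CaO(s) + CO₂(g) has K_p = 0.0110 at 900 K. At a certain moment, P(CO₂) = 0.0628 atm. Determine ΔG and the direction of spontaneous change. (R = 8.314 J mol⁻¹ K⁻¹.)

ΔG = 13.0 kJ/mol; the forward reaction is non-spontaneous

(CaCO₃, CaO are pure solids — omitted from Q_p.)
Q_p = P(CO₂) = 0.0628
ΔG = RT ln(Q_p/K_p) = (8.314 J mol⁻¹ K⁻¹)(900 K) × ln(0.0628/0.0110)
   = (7.483 kJ/mol)(1.742) = 13.0 kJ/mol
ΔG > 0, so the forward reaction is non-spontaneous (proceeds in reverse).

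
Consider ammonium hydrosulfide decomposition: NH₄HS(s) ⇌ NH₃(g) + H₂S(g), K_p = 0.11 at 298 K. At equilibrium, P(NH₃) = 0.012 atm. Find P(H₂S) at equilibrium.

(NH₄HS is a pure solid — omitted from K_p.)
At equilibrium, K_p = P(NH₃)·P(H₂S) = 0.11.
(0.012)·(P(H₂S)) = 0.11
P(H₂S) = 9.17 = 9.2 atm

P(H₂S) = 9.2 atm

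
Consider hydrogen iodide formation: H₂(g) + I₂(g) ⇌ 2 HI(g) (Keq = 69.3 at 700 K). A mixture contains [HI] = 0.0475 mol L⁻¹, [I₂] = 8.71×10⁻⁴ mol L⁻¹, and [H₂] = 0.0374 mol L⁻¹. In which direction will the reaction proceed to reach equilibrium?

neither direction; the system is at equilibrium

Q = [HI]² / ([H₂]·[I₂]) = (0.0475)² / ((0.0374)·(8.71×10⁻⁴)) = 69.3
Q = 69.3 = Keq, so the system is already at equilibrium.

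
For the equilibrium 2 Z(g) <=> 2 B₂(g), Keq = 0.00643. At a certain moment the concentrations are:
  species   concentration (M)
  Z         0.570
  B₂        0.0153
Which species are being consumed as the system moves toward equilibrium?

Q = [B₂]² / [Z]² = (0.0153)² / (0.570)² = 7.20e-4
Q = 7.20e-4 < Keq = 0.00643: net forward reaction.

Z (reactants)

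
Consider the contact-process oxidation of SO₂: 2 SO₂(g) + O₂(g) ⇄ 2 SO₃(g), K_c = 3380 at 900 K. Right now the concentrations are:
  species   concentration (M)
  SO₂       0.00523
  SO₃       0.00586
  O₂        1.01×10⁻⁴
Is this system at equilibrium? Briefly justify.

no; Q > K, reaction proceeds in reverse

Q_c = [SO₃]² / ([SO₂]²·[O₂]) = (0.00586)² / ((0.00523)²·(1.01×10⁻⁴)) = 12400
Q_c = 12400 > K_c = 3380: net reverse reaction.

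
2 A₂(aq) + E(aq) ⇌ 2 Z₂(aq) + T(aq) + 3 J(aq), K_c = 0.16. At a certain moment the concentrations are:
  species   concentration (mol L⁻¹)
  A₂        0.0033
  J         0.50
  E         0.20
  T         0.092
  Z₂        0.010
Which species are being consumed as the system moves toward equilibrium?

Z₂, T, J (products)

Q_c = [Z₂]²·[T]·[J]³ / ([A₂]²·[E]) = (0.010)²·(0.092)·(0.50)³ / ((0.0033)²·(0.20)) = 0.53
Q_c = 0.53 > K_c = 0.16: net reverse reaction.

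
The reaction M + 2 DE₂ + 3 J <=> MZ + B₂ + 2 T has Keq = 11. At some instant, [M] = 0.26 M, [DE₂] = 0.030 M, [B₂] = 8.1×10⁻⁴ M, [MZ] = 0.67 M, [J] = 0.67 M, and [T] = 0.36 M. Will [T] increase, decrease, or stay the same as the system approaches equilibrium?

Q = [MZ]·[B₂]·[T]² / ([M]·[DE₂]²·[J]³) = (0.67)·(8.1×10⁻⁴)·(0.36)² / ((0.26)·(0.030)²·(0.67)³) = 1.0
Q = 1.0 < Keq = 11: net forward reaction.
T is a product, so it increases.

increase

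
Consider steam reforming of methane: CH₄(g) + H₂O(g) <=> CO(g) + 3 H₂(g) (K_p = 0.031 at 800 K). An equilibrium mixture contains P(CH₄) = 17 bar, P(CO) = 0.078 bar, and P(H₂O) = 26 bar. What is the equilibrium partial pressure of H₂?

At equilibrium, K_p = P(CO)·P(H₂)³ / (P(CH₄)·P(H₂O)) = 0.031.
(0.078)·(P(H₂))³ / ((17)·(26)) = 0.031
P(H₂)³ = 176 ⇒ P(H₂) = 5.6 bar

P(H₂) = 5.6 bar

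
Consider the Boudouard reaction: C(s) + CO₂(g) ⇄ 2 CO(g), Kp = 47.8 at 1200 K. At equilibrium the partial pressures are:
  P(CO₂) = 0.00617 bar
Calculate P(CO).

(C is a pure solid — omitted from Kp.)
At equilibrium, Kp = P(CO)² / P(CO₂) = 47.8.
(P(CO))² / (0.00617) = 47.8
P(CO)² = 0.295 ⇒ P(CO) = 0.543 bar

P(CO) = 0.543 bar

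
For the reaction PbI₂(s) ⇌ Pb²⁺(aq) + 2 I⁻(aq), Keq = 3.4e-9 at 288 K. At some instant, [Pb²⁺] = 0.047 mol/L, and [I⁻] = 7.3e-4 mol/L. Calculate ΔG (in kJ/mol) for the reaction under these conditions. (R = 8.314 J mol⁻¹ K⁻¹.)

(PbI₂ is a pure solid — omitted from Q.)
Q = [Pb²⁺]·[I⁻]² = (0.047)·(7.3e-4)² = 2.50e-8
ΔG = RT ln(Q/Keq) = (8.314 J mol⁻¹ K⁻¹)(288 K) × ln(2.50e-8/3.4e-9)
   = (2.394 kJ/mol)(1.995) = 4.78 kJ/mol
ΔG > 0, so the forward reaction is non-spontaneous (proceeds in reverse).

ΔG = 4.78 kJ/mol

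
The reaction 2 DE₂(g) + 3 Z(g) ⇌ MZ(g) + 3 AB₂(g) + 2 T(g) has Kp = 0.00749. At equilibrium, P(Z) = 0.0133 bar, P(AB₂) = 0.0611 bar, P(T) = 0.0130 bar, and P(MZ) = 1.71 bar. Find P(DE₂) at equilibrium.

At equilibrium, Kp = P(MZ)·P(AB₂)³·P(T)² / (P(DE₂)²·P(Z)³) = 0.00749.
(1.71)·(0.0611)³·(0.0130)² / ((P(DE₂))²·(0.0133)³) = 0.00749
P(DE₂)² = 3.74 ⇒ P(DE₂) = 1.93 bar

P(DE₂) = 1.93 bar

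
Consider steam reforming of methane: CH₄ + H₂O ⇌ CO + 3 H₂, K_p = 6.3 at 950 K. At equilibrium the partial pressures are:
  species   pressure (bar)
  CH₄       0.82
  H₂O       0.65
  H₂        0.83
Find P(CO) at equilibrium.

P(CO) = 5.9 bar

At equilibrium, K_p = P(CO)·P(H₂)³ / (P(CH₄)·P(H₂O)) = 6.3.
(P(CO))·(0.83)³ / ((0.82)·(0.65)) = 6.3
P(CO) = 5.87 = 5.9 bar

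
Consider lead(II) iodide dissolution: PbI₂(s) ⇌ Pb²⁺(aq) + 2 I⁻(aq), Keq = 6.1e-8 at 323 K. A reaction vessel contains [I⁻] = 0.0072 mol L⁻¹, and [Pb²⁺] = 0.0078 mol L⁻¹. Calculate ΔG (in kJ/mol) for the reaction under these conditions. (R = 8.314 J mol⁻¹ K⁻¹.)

(PbI₂ is a pure solid — omitted from Q.)
Q = [Pb²⁺]·[I⁻]² = (0.0078)·(0.0072)² = 4.04e-7
ΔG = RT ln(Q/Keq) = (8.314 J mol⁻¹ K⁻¹)(323 K) × ln(4.04e-7/6.1e-8)
   = (2.685 kJ/mol)(1.891) = 5.08 kJ/mol
ΔG > 0, so the forward reaction is non-spontaneous (proceeds in reverse).

ΔG = 5.08 kJ/mol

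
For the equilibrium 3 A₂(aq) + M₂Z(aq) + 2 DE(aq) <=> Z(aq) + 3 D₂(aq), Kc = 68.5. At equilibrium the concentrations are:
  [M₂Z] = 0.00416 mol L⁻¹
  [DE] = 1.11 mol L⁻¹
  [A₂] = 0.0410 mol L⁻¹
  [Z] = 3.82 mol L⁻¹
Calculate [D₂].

[D₂] = 0.0185 mol L⁻¹

At equilibrium, Kc = [Z]·[D₂]³ / ([A₂]³·[M₂Z]·[DE]²) = 68.5.
(3.82)·([D₂])³ / ((0.0410)³·(0.00416)·(1.11)²) = 68.5
[D₂]³ = 6.33e-6 ⇒ [D₂] = 0.0185 mol L⁻¹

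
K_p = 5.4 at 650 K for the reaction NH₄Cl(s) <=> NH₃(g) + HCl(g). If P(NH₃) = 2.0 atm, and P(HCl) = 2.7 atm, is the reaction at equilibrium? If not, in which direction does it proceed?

(NH₄Cl is a pure solid — omitted from Q_p.)
Q_p = P(NH₃)·P(HCl) = (2.0)·(2.7) = 5.4
Q_p = 5.4 = K_p, so the system is already at equilibrium.

neither direction; the system is at equilibrium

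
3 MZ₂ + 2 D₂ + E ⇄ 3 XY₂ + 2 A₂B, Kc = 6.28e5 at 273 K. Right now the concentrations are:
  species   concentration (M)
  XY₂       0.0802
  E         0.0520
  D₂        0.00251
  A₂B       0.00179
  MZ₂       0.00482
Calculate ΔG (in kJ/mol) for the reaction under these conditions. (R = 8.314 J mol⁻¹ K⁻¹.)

ΔG = -5.98 kJ/mol

Qc = [XY₂]³·[A₂B]² / ([MZ₂]³·[D₂]²·[E]) = (0.0802)³·(0.00179)² / ((0.00482)³·(0.00251)²·(0.0520)) = 45100
ΔG = RT ln(Qc/Kc) = (8.314 J mol⁻¹ K⁻¹)(273 K) × ln(45100/6.28e5)
   = (2.270 kJ/mol)(-2.634) = -5.98 kJ/mol
ΔG < 0, so the forward reaction is spontaneous (proceeds forward).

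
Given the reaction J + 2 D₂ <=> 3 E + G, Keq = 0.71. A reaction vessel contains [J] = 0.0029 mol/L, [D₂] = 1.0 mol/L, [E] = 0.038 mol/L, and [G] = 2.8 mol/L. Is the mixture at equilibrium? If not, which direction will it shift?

no; Q < K, reaction proceeds forward

Q = [E]³·[G] / ([J]·[D₂]²) = (0.038)³·(2.8) / ((0.0029)·(1.0)²) = 0.053
Q = 0.053 < Keq = 0.71: net forward reaction.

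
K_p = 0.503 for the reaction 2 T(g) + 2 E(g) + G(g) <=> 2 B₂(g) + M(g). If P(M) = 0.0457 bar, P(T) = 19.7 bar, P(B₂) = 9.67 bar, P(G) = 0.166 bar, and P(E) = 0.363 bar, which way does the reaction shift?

Q_p = P(B₂)²·P(M) / (P(T)²·P(E)²·P(G)) = (9.67)²·(0.0457) / ((19.7)²·(0.363)²·(0.166)) = 0.503
Q_p = 0.503 = K_p, so the system is already at equilibrium.

at equilibrium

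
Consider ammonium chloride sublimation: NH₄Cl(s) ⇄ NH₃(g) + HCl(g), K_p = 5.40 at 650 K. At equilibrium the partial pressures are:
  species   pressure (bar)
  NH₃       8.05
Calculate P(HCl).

(NH₄Cl is a pure solid — omitted from K_p.)
At equilibrium, K_p = P(NH₃)·P(HCl) = 5.40.
(8.05)·(P(HCl)) = 5.40
P(HCl) = 0.671 bar

P(HCl) = 0.671 bar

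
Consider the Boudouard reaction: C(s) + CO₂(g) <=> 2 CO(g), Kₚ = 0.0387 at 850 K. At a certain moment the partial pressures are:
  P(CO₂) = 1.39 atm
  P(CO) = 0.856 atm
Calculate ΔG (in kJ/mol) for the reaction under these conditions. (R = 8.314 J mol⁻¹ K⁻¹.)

ΔG = 18.5 kJ/mol

(C is a pure solid — omitted from Qₚ.)
Qₚ = P(CO)² / P(CO₂) = (0.856)² / (1.39) = 0.527
ΔG = RT ln(Qₚ/Kₚ) = (8.314 J mol⁻¹ K⁻¹)(850 K) × ln(0.527/0.0387)
   = (7.067 kJ/mol)(2.611) = 18.5 kJ/mol
ΔG > 0, so the forward reaction is non-spontaneous (proceeds in reverse).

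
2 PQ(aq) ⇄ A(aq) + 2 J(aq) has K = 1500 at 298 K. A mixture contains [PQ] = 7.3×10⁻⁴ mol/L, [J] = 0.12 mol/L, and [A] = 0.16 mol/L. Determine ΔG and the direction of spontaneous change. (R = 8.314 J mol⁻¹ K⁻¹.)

ΔG = 2.62 kJ/mol; the forward reaction is non-spontaneous

Q = [A]·[J]² / [PQ]² = (0.16)·(0.12)² / (7.3×10⁻⁴)² = 4320
ΔG = RT ln(Q/K) = (8.314 J mol⁻¹ K⁻¹)(298 K) × ln(4320/1500)
   = (2.478 kJ/mol)(1.058) = 2.62 kJ/mol
ΔG > 0, so the forward reaction is non-spontaneous (proceeds in reverse).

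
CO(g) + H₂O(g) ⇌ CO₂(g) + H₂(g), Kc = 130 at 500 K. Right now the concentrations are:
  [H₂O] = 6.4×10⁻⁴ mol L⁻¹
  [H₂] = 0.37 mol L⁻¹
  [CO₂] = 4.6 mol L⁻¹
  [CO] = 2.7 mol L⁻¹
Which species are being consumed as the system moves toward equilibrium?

CO₂, H₂ (products)

Qc = [CO₂]·[H₂] / ([CO]·[H₂O]) = (4.6)·(0.37) / ((2.7)·(6.4×10⁻⁴)) = 980
Qc = 980 > Kc = 130: net reverse reaction.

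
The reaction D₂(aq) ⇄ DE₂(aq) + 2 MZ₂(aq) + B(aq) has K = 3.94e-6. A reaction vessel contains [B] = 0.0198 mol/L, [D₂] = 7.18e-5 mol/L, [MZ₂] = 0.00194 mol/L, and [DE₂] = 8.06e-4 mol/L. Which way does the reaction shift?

Q = [DE₂]·[MZ₂]²·[B] / [D₂] = (8.06e-4)·(0.00194)²·(0.0198) / (7.18e-5) = 8.37e-7
Q = 8.37e-7 < K = 3.94e-6, so the forward reaction proceeds.

in the forward direction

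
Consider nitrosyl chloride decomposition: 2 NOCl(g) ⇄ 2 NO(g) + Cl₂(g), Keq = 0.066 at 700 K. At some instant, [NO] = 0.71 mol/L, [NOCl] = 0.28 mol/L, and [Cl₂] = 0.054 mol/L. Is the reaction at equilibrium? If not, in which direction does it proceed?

Q = [NO]²·[Cl₂] / [NOCl]² = (0.71)²·(0.054) / (0.28)² = 0.35
Q = 0.35 > Keq = 0.066, so the reverse reaction proceeds.

reverse (toward reactants)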